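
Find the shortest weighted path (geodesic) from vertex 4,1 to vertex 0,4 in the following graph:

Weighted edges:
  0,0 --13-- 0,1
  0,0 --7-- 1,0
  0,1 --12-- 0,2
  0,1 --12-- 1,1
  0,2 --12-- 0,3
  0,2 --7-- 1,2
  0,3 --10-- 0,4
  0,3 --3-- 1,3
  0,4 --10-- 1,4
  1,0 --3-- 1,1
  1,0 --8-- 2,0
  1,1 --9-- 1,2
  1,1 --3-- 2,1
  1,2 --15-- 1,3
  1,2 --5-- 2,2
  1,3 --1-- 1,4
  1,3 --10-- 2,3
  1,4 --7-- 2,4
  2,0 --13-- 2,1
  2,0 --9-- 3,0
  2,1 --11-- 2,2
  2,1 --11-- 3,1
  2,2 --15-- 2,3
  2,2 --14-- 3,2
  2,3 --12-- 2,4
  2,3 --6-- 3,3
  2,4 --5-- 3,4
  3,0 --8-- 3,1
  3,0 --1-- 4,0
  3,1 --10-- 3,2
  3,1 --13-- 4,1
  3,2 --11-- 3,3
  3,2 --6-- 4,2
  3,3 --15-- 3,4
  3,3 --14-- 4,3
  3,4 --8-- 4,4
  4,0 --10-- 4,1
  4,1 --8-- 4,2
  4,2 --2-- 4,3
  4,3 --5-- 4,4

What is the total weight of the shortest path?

Shortest path: 4,1 → 4,2 → 4,3 → 4,4 → 3,4 → 2,4 → 1,4 → 0,4, total weight = 45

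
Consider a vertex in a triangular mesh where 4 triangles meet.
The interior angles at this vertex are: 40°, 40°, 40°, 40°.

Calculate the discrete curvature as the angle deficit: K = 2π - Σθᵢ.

Sum of angles = 160°. K = 360° - 160° = 200°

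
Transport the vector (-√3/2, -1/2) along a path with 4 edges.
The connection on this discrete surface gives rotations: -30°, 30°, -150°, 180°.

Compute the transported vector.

Total rotation: (-30°) + 30° + (-150°) + 180° = 30°. Final vector: (-0.5000, -0.8660)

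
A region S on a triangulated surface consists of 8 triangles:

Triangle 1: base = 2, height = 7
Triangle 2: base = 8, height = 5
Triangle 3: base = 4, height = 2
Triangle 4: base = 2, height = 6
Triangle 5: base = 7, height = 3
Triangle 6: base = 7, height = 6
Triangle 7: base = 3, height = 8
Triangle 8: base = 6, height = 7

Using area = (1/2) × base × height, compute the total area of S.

(1/2)×2×7 + (1/2)×8×5 + (1/2)×4×2 + (1/2)×2×6 + (1/2)×7×3 + (1/2)×7×6 + (1/2)×3×8 + (1/2)×6×7 = 101.5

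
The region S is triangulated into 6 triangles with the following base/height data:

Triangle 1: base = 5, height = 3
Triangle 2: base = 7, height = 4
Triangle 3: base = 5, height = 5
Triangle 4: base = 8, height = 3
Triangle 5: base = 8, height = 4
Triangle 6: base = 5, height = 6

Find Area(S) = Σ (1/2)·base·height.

(1/2)×5×3 + (1/2)×7×4 + (1/2)×5×5 + (1/2)×8×3 + (1/2)×8×4 + (1/2)×5×6 = 77.0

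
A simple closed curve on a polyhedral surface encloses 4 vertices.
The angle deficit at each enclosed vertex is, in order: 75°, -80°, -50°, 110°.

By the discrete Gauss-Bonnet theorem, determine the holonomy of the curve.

Holonomy = total enclosed curvature = 75° + (-80°) + (-50°) + 110° = 55°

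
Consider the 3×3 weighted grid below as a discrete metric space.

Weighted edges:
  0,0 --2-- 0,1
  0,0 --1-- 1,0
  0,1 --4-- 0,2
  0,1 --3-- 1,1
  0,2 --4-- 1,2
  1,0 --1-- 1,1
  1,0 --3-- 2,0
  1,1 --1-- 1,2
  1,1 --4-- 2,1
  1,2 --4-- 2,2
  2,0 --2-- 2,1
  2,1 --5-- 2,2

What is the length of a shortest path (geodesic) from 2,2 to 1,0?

Shortest path: 2,2 → 1,2 → 1,1 → 1,0, total weight = 6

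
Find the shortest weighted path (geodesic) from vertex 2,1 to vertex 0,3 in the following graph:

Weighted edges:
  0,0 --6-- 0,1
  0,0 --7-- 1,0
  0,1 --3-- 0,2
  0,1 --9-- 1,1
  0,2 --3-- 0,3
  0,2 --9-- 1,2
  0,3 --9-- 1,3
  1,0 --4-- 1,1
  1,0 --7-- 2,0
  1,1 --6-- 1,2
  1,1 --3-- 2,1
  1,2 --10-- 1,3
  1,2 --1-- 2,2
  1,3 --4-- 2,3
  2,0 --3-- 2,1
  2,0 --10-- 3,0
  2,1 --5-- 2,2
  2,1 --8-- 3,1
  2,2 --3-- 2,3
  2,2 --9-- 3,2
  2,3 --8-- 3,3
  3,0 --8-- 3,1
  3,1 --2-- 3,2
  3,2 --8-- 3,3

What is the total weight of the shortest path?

Shortest path: 2,1 → 2,2 → 1,2 → 0,2 → 0,3, total weight = 18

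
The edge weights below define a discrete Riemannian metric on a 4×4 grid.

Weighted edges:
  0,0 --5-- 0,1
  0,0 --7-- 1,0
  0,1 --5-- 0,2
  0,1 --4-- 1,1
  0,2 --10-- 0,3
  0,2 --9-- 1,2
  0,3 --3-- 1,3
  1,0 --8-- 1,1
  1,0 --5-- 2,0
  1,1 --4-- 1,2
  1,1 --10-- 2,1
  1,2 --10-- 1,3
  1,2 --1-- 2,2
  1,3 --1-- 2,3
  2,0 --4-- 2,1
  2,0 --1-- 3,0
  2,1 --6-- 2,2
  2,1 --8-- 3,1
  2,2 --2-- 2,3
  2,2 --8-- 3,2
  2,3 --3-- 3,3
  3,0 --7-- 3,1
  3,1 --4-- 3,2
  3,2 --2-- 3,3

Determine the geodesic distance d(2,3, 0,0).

Shortest path: 2,3 → 2,2 → 1,2 → 1,1 → 0,1 → 0,0, total weight = 16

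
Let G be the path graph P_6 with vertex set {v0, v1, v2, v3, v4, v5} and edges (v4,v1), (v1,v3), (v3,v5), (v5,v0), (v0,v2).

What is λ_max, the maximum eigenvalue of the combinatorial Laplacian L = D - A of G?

The path graph P_n has Laplacian eigenvalues λ_k = 2 − 2cos(kπ/n), k = 0, 1, …, n−1. Here n = 6:
k=0: 2 − 2cos(0) = 0.0; k=1: 2 − 2cos(π/6) = 0.2679; k=2: 2 − 2cos(π/3) = 1.0; k=3: 2 − 2cos(π/2) = 2.0; k=4: 2 − 2cos(2π/3) = 3.0; k=5: 2 − 2cos(5π/6) = 3.7321.
Laplacian eigenvalues: [0.0, 0.2679, 1.0, 2.0, 3.0, 3.7321]. Largest eigenvalue (spectral radius) = 3.7321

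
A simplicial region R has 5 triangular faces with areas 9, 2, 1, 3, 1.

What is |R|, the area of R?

9 + 2 + 1 + 3 + 1 = 16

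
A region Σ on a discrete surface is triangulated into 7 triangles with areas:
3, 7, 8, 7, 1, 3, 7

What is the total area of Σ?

3 + 7 + 8 + 7 + 1 + 3 + 7 = 36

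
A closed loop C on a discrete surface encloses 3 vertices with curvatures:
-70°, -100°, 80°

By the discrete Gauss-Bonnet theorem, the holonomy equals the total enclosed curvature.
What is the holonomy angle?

Holonomy = total enclosed curvature = (-70°) + (-100°) + 80° = -90°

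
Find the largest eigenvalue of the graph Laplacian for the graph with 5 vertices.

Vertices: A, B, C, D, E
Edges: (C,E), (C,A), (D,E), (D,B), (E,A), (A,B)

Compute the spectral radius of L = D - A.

Degrees: deg(A) = 3, deg(B) = 2, deg(C) = 2, deg(D) = 2, deg(E) = 3.
L = D − A with rows/columns ordered (A, B, C, D, E):
  [ 3, -1, -1,  0, -1]
  [-1,  2,  0, -1,  0]
  [-1,  0,  2,  0, -1]
  [ 0, -1,  0,  2, -1]
  [-1,  0, -1, -1,  3]
Characteristic polynomial: det(λI − L) = λ(λ² − 5λ + 5)(λ² − 7λ + 11).
Roots: λ = 0; (λ² − 5λ + 5) = 0 ⇒ λ = (5 ± √5)/2 ≈ 1.382, 3.618; (λ² − 7λ + 11) = 0 ⇒ λ = (7 ± √5)/2 ≈ 2.382, 4.618.
(Check: the roots sum (with multiplicity) to 12, matching trace L = Σdeg = 2·6 = 12.)
Laplacian eigenvalues: [0.0, 1.382, 2.382, 3.618, 4.618]. Largest eigenvalue (spectral radius) = 4.618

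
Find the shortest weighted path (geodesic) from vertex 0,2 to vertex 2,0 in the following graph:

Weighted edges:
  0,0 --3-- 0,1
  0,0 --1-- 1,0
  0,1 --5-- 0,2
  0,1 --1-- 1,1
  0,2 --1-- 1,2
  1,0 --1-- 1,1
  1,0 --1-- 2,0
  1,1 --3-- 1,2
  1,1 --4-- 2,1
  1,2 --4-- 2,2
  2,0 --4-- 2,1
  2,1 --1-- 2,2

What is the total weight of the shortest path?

Shortest path: 0,2 → 1,2 → 1,1 → 1,0 → 2,0, total weight = 6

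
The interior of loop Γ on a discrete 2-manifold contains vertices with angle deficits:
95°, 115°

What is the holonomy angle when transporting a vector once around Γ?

Holonomy = total enclosed curvature = 95° + 115° = 210°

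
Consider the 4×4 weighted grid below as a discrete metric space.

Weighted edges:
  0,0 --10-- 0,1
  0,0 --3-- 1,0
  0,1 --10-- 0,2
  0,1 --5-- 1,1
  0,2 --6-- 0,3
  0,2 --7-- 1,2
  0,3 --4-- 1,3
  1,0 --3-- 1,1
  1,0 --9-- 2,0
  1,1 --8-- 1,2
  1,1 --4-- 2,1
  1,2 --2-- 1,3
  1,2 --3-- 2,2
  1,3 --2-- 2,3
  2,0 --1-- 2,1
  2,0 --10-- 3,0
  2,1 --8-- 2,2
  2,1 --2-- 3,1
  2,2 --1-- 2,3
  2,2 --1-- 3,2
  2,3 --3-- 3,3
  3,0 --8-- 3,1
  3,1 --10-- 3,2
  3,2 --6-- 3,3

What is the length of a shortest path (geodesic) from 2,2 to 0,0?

Shortest path: 2,2 → 1,2 → 1,1 → 1,0 → 0,0, total weight = 17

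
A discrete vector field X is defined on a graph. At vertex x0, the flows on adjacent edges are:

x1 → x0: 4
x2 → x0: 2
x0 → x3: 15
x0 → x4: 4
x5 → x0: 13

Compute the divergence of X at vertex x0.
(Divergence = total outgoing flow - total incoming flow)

Divergence = sum of outgoing flows = (-4) + (-2) + 15 + 4 + (-13) = 0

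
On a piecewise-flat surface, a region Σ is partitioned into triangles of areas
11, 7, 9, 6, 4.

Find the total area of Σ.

11 + 7 + 9 + 6 + 4 = 37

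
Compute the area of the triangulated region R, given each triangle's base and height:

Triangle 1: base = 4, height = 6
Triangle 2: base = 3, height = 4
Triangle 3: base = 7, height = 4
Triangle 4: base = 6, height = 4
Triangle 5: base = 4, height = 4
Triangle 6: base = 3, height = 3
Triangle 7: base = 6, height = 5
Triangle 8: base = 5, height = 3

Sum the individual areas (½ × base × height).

(1/2)×4×6 + (1/2)×3×4 + (1/2)×7×4 + (1/2)×6×4 + (1/2)×4×4 + (1/2)×3×3 + (1/2)×6×5 + (1/2)×5×3 = 79.0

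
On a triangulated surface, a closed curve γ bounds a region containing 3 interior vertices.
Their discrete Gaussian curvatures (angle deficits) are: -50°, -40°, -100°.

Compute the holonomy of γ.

Holonomy = total enclosed curvature = (-50°) + (-40°) + (-100°) = -190°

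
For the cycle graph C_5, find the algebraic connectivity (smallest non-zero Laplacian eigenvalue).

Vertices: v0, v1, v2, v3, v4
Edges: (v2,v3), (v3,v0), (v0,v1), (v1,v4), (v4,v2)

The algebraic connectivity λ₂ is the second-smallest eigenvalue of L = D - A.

The cycle graph C_n has Laplacian eigenvalues λ_k = 2 − 2cos(2πk/n), k = 0, 1, …, n−1. Here n = 5:
k=0: 2 − 2cos(0) = 0.0; k=1: 2 − 2cos(2π/5) = 1.382; k=2: 2 − 2cos(4π/5) = 3.618; k=3: 2 − 2cos(6π/5) = 3.618; k=4: 2 − 2cos(8π/5) = 1.382.
Laplacian eigenvalues: [0.0, 1.382, 1.382, 3.618, 3.618]. Algebraic connectivity (smallest non-zero eigenvalue) = 1.382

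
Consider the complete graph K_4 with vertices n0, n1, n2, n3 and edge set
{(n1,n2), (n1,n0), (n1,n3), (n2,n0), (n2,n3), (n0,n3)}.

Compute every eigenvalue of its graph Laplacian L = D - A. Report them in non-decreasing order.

For the complete graph K_n, L = nI − J (J = all-ones matrix). J has eigenvalues n (once, eigenvector 𝟙) and 0 (multiplicity n−1), so L has eigenvalues 0 (once) and n (multiplicity n−1). Here n = 4: eigenvalue 0 once and 4 with multiplicity 3.
Laplacian eigenvalues (increasing order): [0.0, 4.0, 4.0, 4.0]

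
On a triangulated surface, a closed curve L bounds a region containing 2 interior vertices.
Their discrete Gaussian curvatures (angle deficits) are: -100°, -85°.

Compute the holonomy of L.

Holonomy = total enclosed curvature = (-100°) + (-85°) = -185°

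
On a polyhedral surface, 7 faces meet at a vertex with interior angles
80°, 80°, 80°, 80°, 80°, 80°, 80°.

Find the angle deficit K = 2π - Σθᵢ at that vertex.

Sum of angles = 560°. K = 360° - 560° = -200°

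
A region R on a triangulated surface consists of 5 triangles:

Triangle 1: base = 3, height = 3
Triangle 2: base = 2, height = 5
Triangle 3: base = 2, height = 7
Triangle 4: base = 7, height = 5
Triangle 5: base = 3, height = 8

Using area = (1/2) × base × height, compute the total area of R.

(1/2)×3×3 + (1/2)×2×5 + (1/2)×2×7 + (1/2)×7×5 + (1/2)×3×8 = 46.0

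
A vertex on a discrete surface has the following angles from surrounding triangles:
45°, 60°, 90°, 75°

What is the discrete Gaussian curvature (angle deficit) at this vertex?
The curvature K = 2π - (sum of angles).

Sum of angles = 270°. K = 360° - 270° = 90° = π/2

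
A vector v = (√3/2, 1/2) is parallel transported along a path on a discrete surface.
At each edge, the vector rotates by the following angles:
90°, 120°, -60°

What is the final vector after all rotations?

Total rotation: 90° + 120° + (-60°) = 150°. Final vector: (-1, 0)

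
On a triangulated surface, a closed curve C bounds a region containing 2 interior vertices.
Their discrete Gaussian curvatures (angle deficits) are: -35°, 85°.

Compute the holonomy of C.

Holonomy = total enclosed curvature = (-35°) + 85° = 50°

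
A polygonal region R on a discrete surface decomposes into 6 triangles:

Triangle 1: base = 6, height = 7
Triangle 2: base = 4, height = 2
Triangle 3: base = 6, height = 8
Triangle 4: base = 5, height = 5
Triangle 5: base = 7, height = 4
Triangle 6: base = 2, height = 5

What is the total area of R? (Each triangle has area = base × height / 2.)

(1/2)×6×7 + (1/2)×4×2 + (1/2)×6×8 + (1/2)×5×5 + (1/2)×7×4 + (1/2)×2×5 = 80.5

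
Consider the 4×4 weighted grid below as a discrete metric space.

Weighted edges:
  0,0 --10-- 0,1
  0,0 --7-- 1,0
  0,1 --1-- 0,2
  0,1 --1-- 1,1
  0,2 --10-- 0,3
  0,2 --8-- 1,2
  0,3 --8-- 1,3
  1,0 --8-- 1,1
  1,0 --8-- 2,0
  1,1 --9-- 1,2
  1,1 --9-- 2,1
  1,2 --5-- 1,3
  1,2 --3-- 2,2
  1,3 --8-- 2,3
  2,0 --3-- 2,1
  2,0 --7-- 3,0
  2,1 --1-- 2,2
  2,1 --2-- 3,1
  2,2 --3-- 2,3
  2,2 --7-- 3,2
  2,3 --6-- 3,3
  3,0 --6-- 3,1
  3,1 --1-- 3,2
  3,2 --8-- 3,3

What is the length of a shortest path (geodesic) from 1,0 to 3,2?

Shortest path: 1,0 → 2,0 → 2,1 → 3,1 → 3,2, total weight = 14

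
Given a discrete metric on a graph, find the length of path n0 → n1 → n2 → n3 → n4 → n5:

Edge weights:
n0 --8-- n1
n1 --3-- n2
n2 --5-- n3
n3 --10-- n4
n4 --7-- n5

Arc length = 8 + 3 + 5 + 10 + 7 = 33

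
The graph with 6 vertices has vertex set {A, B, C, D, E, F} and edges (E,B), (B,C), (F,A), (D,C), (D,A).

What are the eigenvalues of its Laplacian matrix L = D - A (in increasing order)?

Degrees: deg(A) = 2, deg(B) = 2, deg(C) = 2, deg(D) = 2, deg(E) = 1, deg(F) = 1.
L = D − A with rows/columns ordered (A, B, C, D, E, F):
  [ 2,  0,  0, -1,  0, -1]
  [ 0,  2, -1,  0, -1,  0]
  [ 0, -1,  2, -1,  0,  0]
  [-1,  0, -1,  2,  0,  0]
  [ 0, -1,  0,  0,  1,  0]
  [-1,  0,  0,  0,  0,  1]
Characteristic polynomial: det(λI − L) = λ(λ² − 4λ + 1)(λ − 1)(λ − 2)(λ − 3).
Roots: λ = 0; (λ² − 4λ + 1) = 0 ⇒ λ = 2 ± √3 ≈ 0.2679, 3.7321; (λ − 1) = 0 ⇒ λ = 1; (λ − 2) = 0 ⇒ λ = 2; (λ − 3) = 0 ⇒ λ = 3.
(Check: the roots sum (with multiplicity) to 10, matching trace L = Σdeg = 2·5 = 10.)
Laplacian eigenvalues (increasing order): [0.0, 0.2679, 1.0, 2.0, 3.0, 3.7321]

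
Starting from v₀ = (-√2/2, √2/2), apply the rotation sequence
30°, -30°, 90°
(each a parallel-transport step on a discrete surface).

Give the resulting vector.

Total rotation: 30° + (-30°) + 90° = 90°. Final vector: (-0.7071, -0.7071)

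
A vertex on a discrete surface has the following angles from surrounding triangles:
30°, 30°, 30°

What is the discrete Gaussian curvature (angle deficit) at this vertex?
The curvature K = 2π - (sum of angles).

Sum of angles = 90°. K = 360° - 90° = 270° = 3π/2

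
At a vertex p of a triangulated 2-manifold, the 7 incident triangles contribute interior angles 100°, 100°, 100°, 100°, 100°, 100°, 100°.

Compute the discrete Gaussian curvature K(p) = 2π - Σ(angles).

Sum of angles = 700°. K = 360° - 700° = -340° = -17π/9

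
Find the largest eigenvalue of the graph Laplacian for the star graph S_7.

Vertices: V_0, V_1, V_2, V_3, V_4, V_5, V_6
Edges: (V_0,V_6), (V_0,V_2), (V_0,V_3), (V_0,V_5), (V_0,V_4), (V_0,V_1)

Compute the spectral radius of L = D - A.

The star S_7 is the complete bipartite graph K_{1,6} (one hub of degree 6, 6 leaves of degree 1). The Laplacian spectrum of K_{p,q} is 0, p (multiplicity q−1), q (multiplicity p−1), p+q. With p = 1, q = 6: 0 once, 1 with multiplicity 5, and 7 once. (Check: trace L = sum of degrees = 12 = 5·1 + 7.)
Laplacian eigenvalues: [0.0, 1.0, 1.0, 1.0, 1.0, 1.0, 7.0]. Largest eigenvalue (spectral radius) = 7.0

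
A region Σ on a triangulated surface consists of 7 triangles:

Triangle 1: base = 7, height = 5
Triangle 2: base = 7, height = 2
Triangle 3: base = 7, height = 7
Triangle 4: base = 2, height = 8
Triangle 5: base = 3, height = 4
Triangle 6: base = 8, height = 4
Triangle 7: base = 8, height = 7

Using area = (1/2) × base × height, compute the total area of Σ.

(1/2)×7×5 + (1/2)×7×2 + (1/2)×7×7 + (1/2)×2×8 + (1/2)×3×4 + (1/2)×8×4 + (1/2)×8×7 = 107.0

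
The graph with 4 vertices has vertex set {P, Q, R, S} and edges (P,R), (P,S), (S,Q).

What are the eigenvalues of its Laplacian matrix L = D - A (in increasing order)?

Degrees: deg(P) = 2, deg(Q) = 1, deg(R) = 1, deg(S) = 2.
L = D − A with rows/columns ordered (P, Q, R, S):
  [ 2,  0, -1, -1]
  [ 0,  1,  0, -1]
  [-1,  0,  1,  0]
  [-1, -1,  0,  2]
Characteristic polynomial: det(λI − L) = λ(λ² − 4λ + 2)(λ − 2).
Roots: λ = 0; (λ² − 4λ + 2) = 0 ⇒ λ = 2 ± √2 ≈ 0.5858, 3.4142; (λ − 2) = 0 ⇒ λ = 2.
(Check: the roots sum (with multiplicity) to 6, matching trace L = Σdeg = 2·3 = 6.)
Laplacian eigenvalues (increasing order): [0.0, 0.5858, 2.0, 3.4142]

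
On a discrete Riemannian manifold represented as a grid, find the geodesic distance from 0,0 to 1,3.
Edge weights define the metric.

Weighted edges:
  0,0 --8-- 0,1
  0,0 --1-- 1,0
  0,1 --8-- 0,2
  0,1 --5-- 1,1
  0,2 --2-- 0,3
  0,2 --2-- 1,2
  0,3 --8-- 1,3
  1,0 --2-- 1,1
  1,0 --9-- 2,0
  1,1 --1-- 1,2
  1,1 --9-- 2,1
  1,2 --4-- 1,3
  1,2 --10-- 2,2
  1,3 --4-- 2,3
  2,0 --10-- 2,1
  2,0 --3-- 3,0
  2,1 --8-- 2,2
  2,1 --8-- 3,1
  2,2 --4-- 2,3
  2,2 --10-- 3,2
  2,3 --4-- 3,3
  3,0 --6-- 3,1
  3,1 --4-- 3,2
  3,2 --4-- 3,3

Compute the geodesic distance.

Shortest path: 0,0 → 1,0 → 1,1 → 1,2 → 1,3, total weight = 8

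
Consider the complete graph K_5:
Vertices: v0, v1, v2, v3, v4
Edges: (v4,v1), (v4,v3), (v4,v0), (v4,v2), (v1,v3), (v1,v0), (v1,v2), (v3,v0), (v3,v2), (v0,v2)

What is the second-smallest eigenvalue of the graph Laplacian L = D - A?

For the complete graph K_n, L = nI − J (J = all-ones matrix). J has eigenvalues n (once, eigenvector 𝟙) and 0 (multiplicity n−1), so L has eigenvalues 0 (once) and n (multiplicity n−1). Here n = 5: eigenvalue 0 once and 5 with multiplicity 4.
Laplacian eigenvalues: [0.0, 5.0, 5.0, 5.0, 5.0]. Algebraic connectivity (smallest non-zero eigenvalue) = 5.0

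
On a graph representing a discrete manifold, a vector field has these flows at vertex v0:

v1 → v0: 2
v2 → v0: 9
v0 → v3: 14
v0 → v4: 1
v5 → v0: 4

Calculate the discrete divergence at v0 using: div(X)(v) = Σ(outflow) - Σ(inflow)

Divergence = sum of outgoing flows = (-2) + (-9) + 14 + 1 + (-4) = 0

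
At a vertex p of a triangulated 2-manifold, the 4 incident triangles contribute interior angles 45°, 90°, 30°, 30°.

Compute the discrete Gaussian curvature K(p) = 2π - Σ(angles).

Sum of angles = 195°. K = 360° - 195° = 165° = 11π/12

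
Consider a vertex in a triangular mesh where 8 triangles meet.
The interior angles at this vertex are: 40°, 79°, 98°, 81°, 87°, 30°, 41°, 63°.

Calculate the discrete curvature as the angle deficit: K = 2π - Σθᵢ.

Sum of angles = 519°. K = 360° - 519° = -159° = -53π/60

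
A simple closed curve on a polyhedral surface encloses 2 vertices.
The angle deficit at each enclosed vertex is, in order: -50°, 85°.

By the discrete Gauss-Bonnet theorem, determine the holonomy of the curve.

Holonomy = total enclosed curvature = (-50°) + 85° = 35°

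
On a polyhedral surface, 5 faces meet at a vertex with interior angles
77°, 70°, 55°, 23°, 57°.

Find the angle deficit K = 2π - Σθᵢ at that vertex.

Sum of angles = 282°. K = 360° - 282° = 78° = 13π/30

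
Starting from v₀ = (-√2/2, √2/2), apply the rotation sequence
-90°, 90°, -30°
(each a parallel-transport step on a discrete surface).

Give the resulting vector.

Total rotation: (-90°) + 90° + (-30°) = -30°. Final vector: (-0.2588, 0.9659)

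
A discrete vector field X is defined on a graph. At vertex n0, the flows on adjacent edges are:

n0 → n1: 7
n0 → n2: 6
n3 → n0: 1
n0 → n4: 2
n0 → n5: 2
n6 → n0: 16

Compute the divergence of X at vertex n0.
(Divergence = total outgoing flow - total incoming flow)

Divergence = sum of outgoing flows = 7 + 6 + (-1) + 2 + 2 + (-16) = 0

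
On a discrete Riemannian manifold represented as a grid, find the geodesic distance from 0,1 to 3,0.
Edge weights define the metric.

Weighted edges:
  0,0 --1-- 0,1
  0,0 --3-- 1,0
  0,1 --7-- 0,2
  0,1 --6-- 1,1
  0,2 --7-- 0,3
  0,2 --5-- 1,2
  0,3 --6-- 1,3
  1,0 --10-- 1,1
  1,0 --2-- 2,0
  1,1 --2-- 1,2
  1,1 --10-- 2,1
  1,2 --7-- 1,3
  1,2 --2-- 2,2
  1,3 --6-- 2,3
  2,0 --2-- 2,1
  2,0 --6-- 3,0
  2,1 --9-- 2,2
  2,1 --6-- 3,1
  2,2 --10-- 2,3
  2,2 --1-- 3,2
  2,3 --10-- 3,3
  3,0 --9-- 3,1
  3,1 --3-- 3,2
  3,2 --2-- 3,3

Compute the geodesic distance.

Shortest path: 0,1 → 0,0 → 1,0 → 2,0 → 3,0, total weight = 12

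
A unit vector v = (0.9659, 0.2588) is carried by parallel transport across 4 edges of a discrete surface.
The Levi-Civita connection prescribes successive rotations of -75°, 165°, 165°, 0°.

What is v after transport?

Total rotation: (-75°) + 165° + 165° + 0° = 255° ≡ -105° (mod 360°). Final vector: (0, -1)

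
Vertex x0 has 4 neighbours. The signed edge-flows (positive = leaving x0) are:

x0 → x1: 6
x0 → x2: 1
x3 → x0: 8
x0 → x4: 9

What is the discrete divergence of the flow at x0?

Divergence = sum of outgoing flows = 6 + 1 + (-8) + 9 = 8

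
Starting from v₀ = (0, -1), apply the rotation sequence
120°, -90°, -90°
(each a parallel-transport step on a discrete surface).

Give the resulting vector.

Total rotation: 120° + (-90°) + (-90°) = -60°. Final vector: (-0.8660, -0.5000)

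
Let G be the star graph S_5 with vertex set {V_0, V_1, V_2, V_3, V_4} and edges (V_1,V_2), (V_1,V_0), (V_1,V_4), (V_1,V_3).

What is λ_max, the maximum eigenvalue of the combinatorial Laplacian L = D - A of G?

The star S_5 is the complete bipartite graph K_{1,4} (one hub of degree 4, 4 leaves of degree 1). The Laplacian spectrum of K_{p,q} is 0, p (multiplicity q−1), q (multiplicity p−1), p+q. With p = 1, q = 4: 0 once, 1 with multiplicity 3, and 5 once. (Check: trace L = sum of degrees = 8 = 3·1 + 5.)
Laplacian eigenvalues: [0.0, 1.0, 1.0, 1.0, 5.0]. Largest eigenvalue (spectral radius) = 5.0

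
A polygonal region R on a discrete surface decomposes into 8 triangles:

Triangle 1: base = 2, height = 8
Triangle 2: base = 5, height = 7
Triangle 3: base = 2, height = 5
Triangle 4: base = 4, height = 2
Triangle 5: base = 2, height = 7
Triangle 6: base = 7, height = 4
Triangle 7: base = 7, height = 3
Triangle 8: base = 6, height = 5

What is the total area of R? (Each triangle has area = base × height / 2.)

(1/2)×2×8 + (1/2)×5×7 + (1/2)×2×5 + (1/2)×4×2 + (1/2)×2×7 + (1/2)×7×4 + (1/2)×7×3 + (1/2)×6×5 = 81.0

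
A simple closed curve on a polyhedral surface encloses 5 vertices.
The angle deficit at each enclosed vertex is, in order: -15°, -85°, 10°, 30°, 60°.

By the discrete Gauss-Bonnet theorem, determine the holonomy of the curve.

Holonomy = total enclosed curvature = (-15°) + (-85°) + 10° + 30° + 60° = 0°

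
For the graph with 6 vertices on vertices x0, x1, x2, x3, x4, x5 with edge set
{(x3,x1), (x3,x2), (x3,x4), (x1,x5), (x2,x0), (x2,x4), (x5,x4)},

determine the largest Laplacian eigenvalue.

Degrees: deg(x0) = 1, deg(x1) = 2, deg(x2) = 3, deg(x3) = 3, deg(x4) = 3, deg(x5) = 2.
L = D − A with rows/columns ordered (x0, x1, x2, x3, x4, x5):
  [ 1,  0, -1,  0,  0,  0]
  [ 0,  2,  0, -1,  0, -1]
  [-1,  0,  3, -1, -1,  0]
  [ 0, -1, -1,  3, -1,  0]
  [ 0,  0, -1, -1,  3, -1]
  [ 0, -1,  0,  0, -1,  2]
Characteristic polynomial: det(λI − L) = λ(λ² − 5λ + 3)(λ − 2)(λ² − 7λ + 11).
Roots: λ = 0; (λ² − 5λ + 3) = 0 ⇒ λ = (5 ± √13)/2 ≈ 0.6972, 4.3028; (λ − 2) = 0 ⇒ λ = 2; (λ² − 7λ + 11) = 0 ⇒ λ = (7 ± √5)/2 ≈ 2.382, 4.618.
(Check: the roots sum (with multiplicity) to 14, matching trace L = Σdeg = 2·7 = 14.)
Laplacian eigenvalues: [0.0, 0.6972, 2.0, 2.382, 4.3028, 4.618]. Largest eigenvalue (spectral radius) = 4.618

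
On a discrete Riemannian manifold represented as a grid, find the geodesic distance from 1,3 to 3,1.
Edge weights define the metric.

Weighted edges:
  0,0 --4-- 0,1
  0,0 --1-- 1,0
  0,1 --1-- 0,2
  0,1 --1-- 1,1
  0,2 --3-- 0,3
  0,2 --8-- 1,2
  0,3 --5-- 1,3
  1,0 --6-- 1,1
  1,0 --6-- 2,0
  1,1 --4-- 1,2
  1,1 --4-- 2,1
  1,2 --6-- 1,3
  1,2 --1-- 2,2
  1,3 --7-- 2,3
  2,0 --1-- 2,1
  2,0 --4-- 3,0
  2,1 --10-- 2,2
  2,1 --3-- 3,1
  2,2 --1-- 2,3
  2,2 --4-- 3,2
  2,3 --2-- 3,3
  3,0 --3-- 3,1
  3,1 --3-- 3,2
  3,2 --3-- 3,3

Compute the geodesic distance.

Shortest path: 1,3 → 1,2 → 2,2 → 3,2 → 3,1, total weight = 14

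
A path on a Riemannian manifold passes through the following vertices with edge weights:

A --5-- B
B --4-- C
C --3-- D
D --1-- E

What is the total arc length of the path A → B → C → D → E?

Arc length = 5 + 4 + 3 + 1 = 13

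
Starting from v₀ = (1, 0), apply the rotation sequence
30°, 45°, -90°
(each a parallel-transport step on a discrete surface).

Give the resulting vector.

Total rotation: 30° + 45° + (-90°) = -15°. Final vector: (0.9659, -0.2588)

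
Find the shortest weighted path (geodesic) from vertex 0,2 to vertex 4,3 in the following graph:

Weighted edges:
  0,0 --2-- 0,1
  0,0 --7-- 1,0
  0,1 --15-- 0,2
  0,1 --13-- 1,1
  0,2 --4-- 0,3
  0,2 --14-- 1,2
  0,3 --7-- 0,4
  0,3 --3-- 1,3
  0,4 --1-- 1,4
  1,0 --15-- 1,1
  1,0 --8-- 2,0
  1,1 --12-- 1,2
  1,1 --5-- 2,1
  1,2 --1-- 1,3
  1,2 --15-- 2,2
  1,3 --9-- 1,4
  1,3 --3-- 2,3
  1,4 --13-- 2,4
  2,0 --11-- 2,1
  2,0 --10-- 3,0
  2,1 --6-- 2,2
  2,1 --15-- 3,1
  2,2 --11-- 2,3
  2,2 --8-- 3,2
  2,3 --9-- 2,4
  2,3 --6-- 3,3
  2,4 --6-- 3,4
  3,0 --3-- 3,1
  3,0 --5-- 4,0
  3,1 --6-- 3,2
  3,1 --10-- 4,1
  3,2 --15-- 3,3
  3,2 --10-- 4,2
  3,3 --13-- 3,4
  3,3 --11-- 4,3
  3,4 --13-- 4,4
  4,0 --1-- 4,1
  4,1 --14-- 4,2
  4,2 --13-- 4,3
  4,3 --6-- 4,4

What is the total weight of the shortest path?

Shortest path: 0,2 → 0,3 → 1,3 → 2,3 → 3,3 → 4,3, total weight = 27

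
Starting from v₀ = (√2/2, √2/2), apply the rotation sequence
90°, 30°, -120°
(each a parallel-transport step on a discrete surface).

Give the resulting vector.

Total rotation: 90° + 30° + (-120°) = 0°. Final vector: (0.7071, 0.7071)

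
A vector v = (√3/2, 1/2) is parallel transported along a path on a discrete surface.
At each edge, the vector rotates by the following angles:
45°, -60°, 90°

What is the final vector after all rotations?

Total rotation: 45° + (-60°) + 90° = 75°. Final vector: (-0.2588, 0.9659)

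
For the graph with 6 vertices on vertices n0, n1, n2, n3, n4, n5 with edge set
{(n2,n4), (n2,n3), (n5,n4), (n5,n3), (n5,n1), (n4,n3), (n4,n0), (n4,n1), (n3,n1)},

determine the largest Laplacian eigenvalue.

Degrees: deg(n0) = 1, deg(n1) = 3, deg(n2) = 2, deg(n3) = 4, deg(n4) = 5, deg(n5) = 3.
L = D − A with rows/columns ordered (n0, n1, n2, n3, n4, n5):
  [ 1,  0,  0,  0, -1,  0]
  [ 0,  3,  0, -1, -1, -1]
  [ 0,  0,  2, -1, -1,  0]
  [ 0, -1, -1,  4, -1, -1]
  [-1, -1, -1, -1,  5, -1]
  [ 0, -1,  0, -1, -1,  3]
Characteristic polynomial: det(λI − L) = λ(λ − 1)(λ − 2)(λ − 4)(λ − 5)(λ − 6).
Roots: λ = 0; (λ − 1) = 0 ⇒ λ = 1; (λ − 2) = 0 ⇒ λ = 2; (λ − 4) = 0 ⇒ λ = 4; (λ − 5) = 0 ⇒ λ = 5; (λ − 6) = 0 ⇒ λ = 6.
(Check: the roots sum (with multiplicity) to 18, matching trace L = Σdeg = 2·9 = 18.)
Laplacian eigenvalues: [0.0, 1.0, 2.0, 4.0, 5.0, 6.0]. Largest eigenvalue (spectral radius) = 6.0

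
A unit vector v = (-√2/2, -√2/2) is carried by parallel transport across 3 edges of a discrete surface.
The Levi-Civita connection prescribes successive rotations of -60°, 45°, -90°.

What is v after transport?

Total rotation: (-60°) + 45° + (-90°) = -105°. Final vector: (-0.5000, 0.8660)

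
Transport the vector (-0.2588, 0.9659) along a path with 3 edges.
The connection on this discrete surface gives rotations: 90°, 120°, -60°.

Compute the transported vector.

Total rotation: 90° + 120° + (-60°) = 150°. Final vector: (-0.2588, -0.9659)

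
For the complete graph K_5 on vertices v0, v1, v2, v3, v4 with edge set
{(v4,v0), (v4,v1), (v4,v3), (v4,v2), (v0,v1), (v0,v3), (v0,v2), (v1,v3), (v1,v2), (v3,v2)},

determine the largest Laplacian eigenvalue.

For the complete graph K_n, L = nI − J (J = all-ones matrix). J has eigenvalues n (once, eigenvector 𝟙) and 0 (multiplicity n−1), so L has eigenvalues 0 (once) and n (multiplicity n−1). Here n = 5: eigenvalue 0 once and 5 with multiplicity 4.
Laplacian eigenvalues: [0.0, 5.0, 5.0, 5.0, 5.0]. Largest eigenvalue (spectral radius) = 5.0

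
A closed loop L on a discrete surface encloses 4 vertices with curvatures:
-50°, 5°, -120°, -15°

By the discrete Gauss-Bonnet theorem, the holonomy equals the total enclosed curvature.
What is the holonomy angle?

Holonomy = total enclosed curvature = (-50°) + 5° + (-120°) + (-15°) = -180°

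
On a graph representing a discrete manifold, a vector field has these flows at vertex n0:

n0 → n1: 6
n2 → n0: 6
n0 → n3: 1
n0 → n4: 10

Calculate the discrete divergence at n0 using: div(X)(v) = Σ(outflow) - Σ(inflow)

Divergence = sum of outgoing flows = 6 + (-6) + 1 + 10 = 11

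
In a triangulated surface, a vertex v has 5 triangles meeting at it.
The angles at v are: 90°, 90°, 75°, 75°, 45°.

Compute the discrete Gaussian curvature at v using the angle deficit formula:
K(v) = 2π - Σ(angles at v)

Sum of angles = 375°. K = 360° - 375° = -15° = -π/12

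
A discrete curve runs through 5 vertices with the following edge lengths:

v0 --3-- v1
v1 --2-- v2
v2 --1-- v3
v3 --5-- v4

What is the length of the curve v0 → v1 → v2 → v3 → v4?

Arc length = 3 + 2 + 1 + 5 = 11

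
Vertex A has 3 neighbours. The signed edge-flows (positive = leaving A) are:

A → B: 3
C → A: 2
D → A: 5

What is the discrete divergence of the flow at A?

Divergence = sum of outgoing flows = 3 + (-2) + (-5) = -4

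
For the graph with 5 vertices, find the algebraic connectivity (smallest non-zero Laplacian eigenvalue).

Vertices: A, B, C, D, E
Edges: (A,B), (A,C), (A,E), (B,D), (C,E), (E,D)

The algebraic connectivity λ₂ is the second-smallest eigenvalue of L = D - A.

Degrees: deg(A) = 3, deg(B) = 2, deg(C) = 2, deg(D) = 2, deg(E) = 3.
L = D − A with rows/columns ordered (A, B, C, D, E):
  [ 3, -1, -1,  0, -1]
  [-1,  2,  0, -1,  0]
  [-1,  0,  2,  0, -1]
  [ 0, -1,  0,  2, -1]
  [-1,  0, -1, -1,  3]
Characteristic polynomial: det(λI − L) = λ(λ² − 5λ + 5)(λ² − 7λ + 11).
Roots: λ = 0; (λ² − 5λ + 5) = 0 ⇒ λ = (5 ± √5)/2 ≈ 1.382, 3.618; (λ² − 7λ + 11) = 0 ⇒ λ = (7 ± √5)/2 ≈ 2.382, 4.618.
(Check: the roots sum (with multiplicity) to 12, matching trace L = Σdeg = 2·6 = 12.)
Laplacian eigenvalues: [0.0, 1.382, 2.382, 3.618, 4.618]. Algebraic connectivity (smallest non-zero eigenvalue) = 1.382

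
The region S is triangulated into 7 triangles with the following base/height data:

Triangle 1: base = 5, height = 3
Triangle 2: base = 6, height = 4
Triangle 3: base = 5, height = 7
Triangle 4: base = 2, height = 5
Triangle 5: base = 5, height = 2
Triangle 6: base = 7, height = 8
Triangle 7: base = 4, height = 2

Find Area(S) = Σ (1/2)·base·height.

(1/2)×5×3 + (1/2)×6×4 + (1/2)×5×7 + (1/2)×2×5 + (1/2)×5×2 + (1/2)×7×8 + (1/2)×4×2 = 79.0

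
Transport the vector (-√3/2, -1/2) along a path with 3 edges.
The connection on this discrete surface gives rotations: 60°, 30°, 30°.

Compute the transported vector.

Total rotation: 60° + 30° + 30° = 120°. Final vector: (0.8660, -0.5000)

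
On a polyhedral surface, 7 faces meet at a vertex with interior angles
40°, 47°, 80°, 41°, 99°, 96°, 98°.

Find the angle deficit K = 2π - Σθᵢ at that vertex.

Sum of angles = 501°. K = 360° - 501° = -141° = -47π/60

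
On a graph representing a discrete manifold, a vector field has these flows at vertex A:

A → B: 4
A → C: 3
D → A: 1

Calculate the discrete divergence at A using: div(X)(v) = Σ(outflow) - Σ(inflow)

Divergence = sum of outgoing flows = 4 + 3 + (-1) = 6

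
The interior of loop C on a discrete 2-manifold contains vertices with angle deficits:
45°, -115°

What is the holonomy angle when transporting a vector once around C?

Holonomy = total enclosed curvature = 45° + (-115°) = -70°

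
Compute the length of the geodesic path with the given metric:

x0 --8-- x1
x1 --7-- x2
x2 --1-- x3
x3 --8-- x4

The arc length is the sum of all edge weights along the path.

Arc length = 8 + 7 + 1 + 8 = 24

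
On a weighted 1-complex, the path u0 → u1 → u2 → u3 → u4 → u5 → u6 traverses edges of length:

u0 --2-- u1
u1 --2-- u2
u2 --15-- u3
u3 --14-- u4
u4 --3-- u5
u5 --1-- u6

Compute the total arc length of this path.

Arc length = 2 + 2 + 15 + 14 + 3 + 1 = 37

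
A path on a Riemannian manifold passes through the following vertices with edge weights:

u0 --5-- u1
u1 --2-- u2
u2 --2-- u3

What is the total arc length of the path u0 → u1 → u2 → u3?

Arc length = 5 + 2 + 2 = 9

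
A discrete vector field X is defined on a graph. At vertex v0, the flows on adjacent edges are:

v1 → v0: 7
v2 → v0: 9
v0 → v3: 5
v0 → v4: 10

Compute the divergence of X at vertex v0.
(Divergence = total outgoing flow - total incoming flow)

Divergence = sum of outgoing flows = (-7) + (-9) + 5 + 10 = -1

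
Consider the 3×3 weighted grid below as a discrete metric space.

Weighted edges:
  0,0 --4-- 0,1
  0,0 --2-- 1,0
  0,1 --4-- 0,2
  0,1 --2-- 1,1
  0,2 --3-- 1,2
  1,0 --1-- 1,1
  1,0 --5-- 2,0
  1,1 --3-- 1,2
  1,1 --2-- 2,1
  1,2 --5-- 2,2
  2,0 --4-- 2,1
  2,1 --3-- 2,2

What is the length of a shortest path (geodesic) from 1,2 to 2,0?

Shortest path: 1,2 → 1,1 → 1,0 → 2,0, total weight = 9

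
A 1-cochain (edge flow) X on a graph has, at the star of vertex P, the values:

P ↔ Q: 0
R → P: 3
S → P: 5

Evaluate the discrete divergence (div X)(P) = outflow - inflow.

Divergence = sum of outgoing flows = 0 + (-3) + (-5) = -8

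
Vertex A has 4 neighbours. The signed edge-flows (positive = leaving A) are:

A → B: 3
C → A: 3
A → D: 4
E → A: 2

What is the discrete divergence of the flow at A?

Divergence = sum of outgoing flows = 3 + (-3) + 4 + (-2) = 2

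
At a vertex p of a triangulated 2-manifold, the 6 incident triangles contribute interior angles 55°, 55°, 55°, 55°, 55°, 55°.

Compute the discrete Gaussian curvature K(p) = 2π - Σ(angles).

Sum of angles = 330°. K = 360° - 330° = 30° = π/6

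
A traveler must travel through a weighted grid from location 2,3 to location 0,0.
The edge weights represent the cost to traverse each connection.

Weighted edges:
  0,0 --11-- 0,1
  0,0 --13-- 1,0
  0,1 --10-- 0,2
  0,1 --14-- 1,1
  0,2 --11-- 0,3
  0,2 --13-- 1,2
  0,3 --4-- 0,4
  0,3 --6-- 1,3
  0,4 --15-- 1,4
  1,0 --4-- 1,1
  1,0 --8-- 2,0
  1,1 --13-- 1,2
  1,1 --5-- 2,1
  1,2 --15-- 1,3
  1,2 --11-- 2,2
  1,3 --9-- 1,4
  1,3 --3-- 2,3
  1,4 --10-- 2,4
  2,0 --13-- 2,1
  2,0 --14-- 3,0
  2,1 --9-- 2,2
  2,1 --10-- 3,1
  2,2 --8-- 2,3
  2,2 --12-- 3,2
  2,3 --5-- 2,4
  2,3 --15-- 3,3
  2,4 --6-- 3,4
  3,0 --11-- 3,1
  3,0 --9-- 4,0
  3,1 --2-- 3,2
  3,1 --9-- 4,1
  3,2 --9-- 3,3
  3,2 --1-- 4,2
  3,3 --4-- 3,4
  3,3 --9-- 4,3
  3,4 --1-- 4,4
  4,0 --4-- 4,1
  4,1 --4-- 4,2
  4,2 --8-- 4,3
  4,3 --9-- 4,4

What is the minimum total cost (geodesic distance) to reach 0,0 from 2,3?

Shortest path: 2,3 → 2,2 → 2,1 → 1,1 → 1,0 → 0,0, total weight = 39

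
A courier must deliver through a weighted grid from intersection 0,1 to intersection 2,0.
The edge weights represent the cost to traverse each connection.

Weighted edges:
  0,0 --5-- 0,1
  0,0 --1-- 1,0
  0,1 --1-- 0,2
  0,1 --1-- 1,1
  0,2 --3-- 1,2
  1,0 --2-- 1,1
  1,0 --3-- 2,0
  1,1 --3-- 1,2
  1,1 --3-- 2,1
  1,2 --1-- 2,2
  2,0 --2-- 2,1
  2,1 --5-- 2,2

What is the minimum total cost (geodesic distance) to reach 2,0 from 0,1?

Shortest path: 0,1 → 1,1 → 1,0 → 2,0, total weight = 6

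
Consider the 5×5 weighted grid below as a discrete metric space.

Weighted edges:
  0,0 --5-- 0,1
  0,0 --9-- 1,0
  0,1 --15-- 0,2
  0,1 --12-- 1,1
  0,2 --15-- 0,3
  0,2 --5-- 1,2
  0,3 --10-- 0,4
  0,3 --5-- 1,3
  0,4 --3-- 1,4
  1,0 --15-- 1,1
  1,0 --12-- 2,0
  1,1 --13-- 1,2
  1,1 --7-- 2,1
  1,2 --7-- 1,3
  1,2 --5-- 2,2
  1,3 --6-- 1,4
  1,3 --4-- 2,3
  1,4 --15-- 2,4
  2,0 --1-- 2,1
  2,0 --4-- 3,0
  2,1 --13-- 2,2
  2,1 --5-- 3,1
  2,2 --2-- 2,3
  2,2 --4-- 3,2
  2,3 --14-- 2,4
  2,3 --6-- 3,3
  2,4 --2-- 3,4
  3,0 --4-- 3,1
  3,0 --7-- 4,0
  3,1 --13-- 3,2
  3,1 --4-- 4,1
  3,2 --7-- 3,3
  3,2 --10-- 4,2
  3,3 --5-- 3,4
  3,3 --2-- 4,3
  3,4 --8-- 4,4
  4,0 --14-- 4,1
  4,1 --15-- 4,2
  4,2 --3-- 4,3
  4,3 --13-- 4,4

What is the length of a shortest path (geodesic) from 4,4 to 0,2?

Shortest path: 4,4 → 3,4 → 3,3 → 2,3 → 2,2 → 1,2 → 0,2, total weight = 31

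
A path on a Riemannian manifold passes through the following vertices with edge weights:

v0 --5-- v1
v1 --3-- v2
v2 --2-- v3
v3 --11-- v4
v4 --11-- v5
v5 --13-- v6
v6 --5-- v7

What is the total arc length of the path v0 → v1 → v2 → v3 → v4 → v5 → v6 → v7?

Arc length = 5 + 3 + 2 + 11 + 11 + 13 + 5 = 50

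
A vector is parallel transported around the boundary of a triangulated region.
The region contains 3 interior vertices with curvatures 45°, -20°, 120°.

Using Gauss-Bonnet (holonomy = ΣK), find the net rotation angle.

Holonomy = total enclosed curvature = 45° + (-20°) + 120° = 145°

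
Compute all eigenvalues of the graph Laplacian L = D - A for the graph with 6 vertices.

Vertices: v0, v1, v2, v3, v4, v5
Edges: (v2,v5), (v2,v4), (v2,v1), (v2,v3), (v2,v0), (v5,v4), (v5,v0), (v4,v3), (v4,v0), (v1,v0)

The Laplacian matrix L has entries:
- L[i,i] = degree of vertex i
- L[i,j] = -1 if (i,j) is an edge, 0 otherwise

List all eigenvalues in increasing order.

Degrees: deg(v0) = 4, deg(v1) = 2, deg(v2) = 5, deg(v3) = 2, deg(v4) = 4, deg(v5) = 3.
L = D − A with rows/columns ordered (v0, v1, v2, v3, v4, v5):
  [ 4, -1, -1,  0, -1, -1]
  [-1,  2, -1,  0,  0,  0]
  [-1, -1,  5, -1, -1, -1]
  [ 0,  0, -1,  2, -1,  0]
  [-1,  0, -1, -1,  4, -1]
  [-1,  0, -1,  0, -1,  3]
Characteristic polynomial: det(λI − L) = λ(λ² − 7λ + 9)(λ² − 7λ + 11)(λ − 6).
Roots: λ = 0; (λ² − 7λ + 9) = 0 ⇒ λ = (7 ± √13)/2 ≈ 1.6972, 5.3028; (λ² − 7λ + 11) = 0 ⇒ λ = (7 ± √5)/2 ≈ 2.382, 4.618; (λ − 6) = 0 ⇒ λ = 6.
(Check: the roots sum (with multiplicity) to 20, matching trace L = Σdeg = 2·10 = 20.)
Laplacian eigenvalues (increasing order): [0.0, 1.6972, 2.382, 4.618, 5.3028, 6.0]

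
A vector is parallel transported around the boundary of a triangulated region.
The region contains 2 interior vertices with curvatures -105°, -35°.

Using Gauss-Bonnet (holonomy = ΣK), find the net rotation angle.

Holonomy = total enclosed curvature = (-105°) + (-35°) = -140°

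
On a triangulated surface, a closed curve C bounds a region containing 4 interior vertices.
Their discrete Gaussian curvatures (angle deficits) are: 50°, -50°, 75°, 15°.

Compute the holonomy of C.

Holonomy = total enclosed curvature = 50° + (-50°) + 75° + 15° = 90°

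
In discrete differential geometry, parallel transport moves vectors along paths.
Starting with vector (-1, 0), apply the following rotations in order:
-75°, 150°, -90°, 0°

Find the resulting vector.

Total rotation: (-75°) + 150° + (-90°) + 0° = -15°. Final vector: (-0.9659, 0.2588)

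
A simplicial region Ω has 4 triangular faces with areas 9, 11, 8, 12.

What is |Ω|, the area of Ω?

9 + 11 + 8 + 12 = 40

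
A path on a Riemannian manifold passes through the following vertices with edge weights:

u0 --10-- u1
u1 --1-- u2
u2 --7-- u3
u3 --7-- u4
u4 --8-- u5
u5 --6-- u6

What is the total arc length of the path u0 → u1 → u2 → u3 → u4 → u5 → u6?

Arc length = 10 + 1 + 7 + 7 + 8 + 6 = 39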